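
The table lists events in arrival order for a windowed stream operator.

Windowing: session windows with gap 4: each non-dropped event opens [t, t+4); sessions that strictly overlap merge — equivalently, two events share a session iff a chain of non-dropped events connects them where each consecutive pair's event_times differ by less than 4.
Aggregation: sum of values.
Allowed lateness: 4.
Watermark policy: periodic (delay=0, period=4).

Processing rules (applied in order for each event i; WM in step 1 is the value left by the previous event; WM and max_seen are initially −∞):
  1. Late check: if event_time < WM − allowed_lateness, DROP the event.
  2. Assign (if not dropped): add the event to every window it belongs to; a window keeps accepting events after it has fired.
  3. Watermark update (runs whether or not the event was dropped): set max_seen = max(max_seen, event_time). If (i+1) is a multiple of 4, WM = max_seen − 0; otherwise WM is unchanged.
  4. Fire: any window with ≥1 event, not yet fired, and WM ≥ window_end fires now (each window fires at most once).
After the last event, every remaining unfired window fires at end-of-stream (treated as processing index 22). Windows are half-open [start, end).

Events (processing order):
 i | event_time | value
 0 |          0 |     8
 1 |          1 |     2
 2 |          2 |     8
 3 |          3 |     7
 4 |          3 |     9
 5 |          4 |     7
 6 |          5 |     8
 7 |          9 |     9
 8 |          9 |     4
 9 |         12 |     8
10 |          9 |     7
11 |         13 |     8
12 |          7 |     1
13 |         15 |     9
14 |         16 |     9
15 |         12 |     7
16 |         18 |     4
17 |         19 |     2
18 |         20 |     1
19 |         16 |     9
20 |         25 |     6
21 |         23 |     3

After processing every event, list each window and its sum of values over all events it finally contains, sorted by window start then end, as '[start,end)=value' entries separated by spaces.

i=0 t=0 v=8: → [0,4); WM=−∞
i=1 t=1 v=2: → [0,5); WM=−∞
i=2 t=2 v=8: → [0,6); WM=−∞
i=3 t=3 v=7: → [0,7); WM=3
i=4 t=3 v=9: → [0,7); WM=3
i=5 t=4 v=7: → [0,8); WM=3
i=6 t=5 v=8: → [0,9); WM=3
i=7 t=9 v=9: → [9,13); WM=9
i=8 t=9 v=4: → [9,13); WM=9
i=9 t=12 v=8: → [9,16); WM=9
i=10 t=9 v=7: → [9,16); WM=9
i=11 t=13 v=8: → [9,17); WM=13
i=12 t=7 v=1: DROP (t<13-4); WM=13
i=13 t=15 v=9: → [9,19); WM=13
i=14 t=16 v=9: → [9,20); WM=13
i=15 t=12 v=7: → [9,20); WM=16
i=16 t=18 v=4: → [9,22); WM=16
i=17 t=19 v=2: → [9,23); WM=16
i=18 t=20 v=1: → [9,24); WM=16
i=19 t=16 v=9: → [9,24); WM=20
i=20 t=25 v=6: → [25,29); WM=20
i=21 t=23 v=3: → [9,29); WM=20

[0,9)=49 [9,29)=86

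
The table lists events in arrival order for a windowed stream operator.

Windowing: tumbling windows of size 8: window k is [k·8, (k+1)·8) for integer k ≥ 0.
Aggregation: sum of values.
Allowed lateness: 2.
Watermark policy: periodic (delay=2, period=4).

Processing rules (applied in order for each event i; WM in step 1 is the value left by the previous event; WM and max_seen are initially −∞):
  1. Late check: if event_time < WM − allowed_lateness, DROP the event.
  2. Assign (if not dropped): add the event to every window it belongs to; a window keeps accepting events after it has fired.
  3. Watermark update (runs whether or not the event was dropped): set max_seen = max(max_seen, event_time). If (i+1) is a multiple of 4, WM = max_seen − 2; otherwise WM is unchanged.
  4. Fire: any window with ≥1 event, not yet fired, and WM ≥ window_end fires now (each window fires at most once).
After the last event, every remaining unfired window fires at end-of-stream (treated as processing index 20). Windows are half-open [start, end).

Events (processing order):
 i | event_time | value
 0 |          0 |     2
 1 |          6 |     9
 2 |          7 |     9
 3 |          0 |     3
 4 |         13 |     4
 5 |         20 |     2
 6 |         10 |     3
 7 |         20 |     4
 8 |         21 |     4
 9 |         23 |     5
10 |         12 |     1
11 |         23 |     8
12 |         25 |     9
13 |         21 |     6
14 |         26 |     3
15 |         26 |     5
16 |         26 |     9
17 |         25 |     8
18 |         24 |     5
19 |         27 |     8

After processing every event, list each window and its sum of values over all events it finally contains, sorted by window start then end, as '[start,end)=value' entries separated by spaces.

i=0 t=0 v=2: → [0,8); WM=−∞
i=1 t=6 v=9: → [0,8); WM=−∞
i=2 t=7 v=9: → [0,8); WM=−∞
i=3 t=0 v=3: → [0,8); WM=5
i=4 t=13 v=4: → [8,16); WM=5
i=5 t=20 v=2: → [16,24); WM=5
i=6 t=10 v=3: → [8,16); WM=5
i=7 t=20 v=4: → [16,24); WM=18; [0,8) fires=23 [8,16) fires=7
i=8 t=21 v=4: → [16,24); WM=18
i=9 t=23 v=5: → [16,24); WM=18
i=10 t=12 v=1: DROP (t<18-2); WM=18
i=11 t=23 v=8: → [16,24); WM=21
i=12 t=25 v=9: → [24,32); WM=21
i=13 t=21 v=6: → [16,24); WM=21
i=14 t=26 v=3: → [24,32); WM=21
i=15 t=26 v=5: → [24,32); WM=24; [16,24) fires=29
i=16 t=26 v=9: → [24,32); WM=24
i=17 t=25 v=8: → [24,32); WM=24
i=18 t=24 v=5: → [24,32); WM=24
i=19 t=27 v=8: → [24,32); WM=25

[0,8)=23 [8,16)=7 [16,24)=29 [24,32)=47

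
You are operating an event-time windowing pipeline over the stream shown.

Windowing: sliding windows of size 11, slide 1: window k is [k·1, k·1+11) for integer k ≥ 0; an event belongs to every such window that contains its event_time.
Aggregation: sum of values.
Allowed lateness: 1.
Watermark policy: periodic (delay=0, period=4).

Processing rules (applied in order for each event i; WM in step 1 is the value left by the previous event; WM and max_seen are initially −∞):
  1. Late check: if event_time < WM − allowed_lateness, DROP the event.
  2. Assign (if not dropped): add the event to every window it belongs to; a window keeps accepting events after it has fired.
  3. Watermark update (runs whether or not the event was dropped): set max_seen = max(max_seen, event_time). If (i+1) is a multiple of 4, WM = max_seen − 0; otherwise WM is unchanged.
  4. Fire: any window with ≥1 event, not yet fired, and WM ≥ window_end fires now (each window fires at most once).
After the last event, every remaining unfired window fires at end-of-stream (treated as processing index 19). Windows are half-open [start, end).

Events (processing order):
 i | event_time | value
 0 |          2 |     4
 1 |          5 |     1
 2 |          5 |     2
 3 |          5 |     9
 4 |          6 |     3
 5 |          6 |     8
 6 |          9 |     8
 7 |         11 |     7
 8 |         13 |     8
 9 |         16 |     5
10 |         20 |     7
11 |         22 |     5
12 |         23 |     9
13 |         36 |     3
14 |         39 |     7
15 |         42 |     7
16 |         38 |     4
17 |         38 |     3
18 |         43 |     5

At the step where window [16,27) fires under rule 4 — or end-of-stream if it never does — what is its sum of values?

26

i=0 t=2 v=4: → [2,13),[1,12),[0,11); WM=−∞
i=1 t=5 v=1: → [5,16),[4,15),[3,14),[2,13),[1,12),[0,11); WM=−∞
i=2 t=5 v=2: → [5,16),[4,15),[3,14),[2,13),[1,12),[0,11); WM=−∞
i=3 t=5 v=9: → [5,16),[4,15),[3,14),[2,13),[1,12),[0,11); WM=5
i=4 t=6 v=3: → [6,17),[5,16),[4,15),[3,14),[2,13),[1,12),[0,11); WM=5
i=5 t=6 v=8: → [6,17),[5,16),[4,15),[3,14),[2,13),[1,12),[0,11); WM=5
i=6 t=9 v=8: → [9,20),[8,19),[7,18),[6,17),[5,16),[4,15),[3,14),[2,13),[1,12),[0,11); WM=5
i=7 t=11 v=7: → [11,22),[10,21),[9,20),[8,19),[7,18),[6,17),[5,16),[4,15),[3,14),[2,13),[1,12); WM=11; [0,11) fires=35
i=8 t=13 v=8: → [13,24),[12,23),[11,22),[10,21),[9,20),[8,19),[7,18),[6,17),[5,16),[4,15),[3,14); WM=11
i=9 t=16 v=5: → [16,27),[15,26),[14,25),[13,24),[12,23),[11,22),[10,21),[9,20),[8,19),[7,18),[6,17); WM=11
i=10 t=20 v=7: → [20,31),[19,30),[18,29),[17,28),[16,27),[15,26),[14,25),[13,24),[12,23),[11,22),[10,21); WM=11
i=11 t=22 v=5: → [22,33),[21,32),[20,31),[19,30),[18,29),[17,28),[16,27),[15,26),[14,25),[13,24),[12,23); WM=22; [1,12) fires=42 [2,13) fires=42 [3,14) fires=46 [4,15) fires=46 [5,16) fires=46 [6,17) fires=39 [7,18) fires=28 [8,19) fires=28 [9,20) fires=28 [10,21) fires=27 [11,22) fires=27
i=12 t=23 v=9: → [23,34),[22,33),[21,32),[20,31),[19,30),[18,29),[17,28),[16,27),[15,26),[14,25),[13,24); WM=22
i=13 t=36 v=3: → [36,47),[35,46),[34,45),[33,44),[32,43),[31,42),[30,41),[29,40),[28,39),[27,38),[26,37); WM=22
i=14 t=39 v=7: → [39,50),[38,49),[37,48),[36,47),[35,46),[34,45),[33,44),[32,43),[31,42),[30,41),[29,40); WM=22
i=15 t=42 v=7: → [42,53),[41,52),[40,51),[39,50),[38,49),[37,48),[36,47),[35,46),[34,45),[33,44),[32,43); WM=42; [12,23) fires=25 [13,24) fires=34 [14,25) fires=26 [15,26) fires=26 [16,27) fires=26 [17,28) fires=21 [18,29) fires=21 [19,30) fires=21 [20,31) fires=21 [21,32) fires=14 [22,33) fires=14 [23,34) fires=9 [26,37) fires=3 [27,38) fires=3 [28,39) fires=3 [29,40) fires=10 [30,41) fires=10 [31,42) fires=10
i=16 t=38 v=4: DROP (t<42-1); WM=42
i=17 t=38 v=3: DROP (t<42-1); WM=42
i=18 t=43 v=5: → [43,54),[42,53),[41,52),[40,51),[39,50),[38,49),[37,48),[36,47),[35,46),[34,45),[33,44); WM=42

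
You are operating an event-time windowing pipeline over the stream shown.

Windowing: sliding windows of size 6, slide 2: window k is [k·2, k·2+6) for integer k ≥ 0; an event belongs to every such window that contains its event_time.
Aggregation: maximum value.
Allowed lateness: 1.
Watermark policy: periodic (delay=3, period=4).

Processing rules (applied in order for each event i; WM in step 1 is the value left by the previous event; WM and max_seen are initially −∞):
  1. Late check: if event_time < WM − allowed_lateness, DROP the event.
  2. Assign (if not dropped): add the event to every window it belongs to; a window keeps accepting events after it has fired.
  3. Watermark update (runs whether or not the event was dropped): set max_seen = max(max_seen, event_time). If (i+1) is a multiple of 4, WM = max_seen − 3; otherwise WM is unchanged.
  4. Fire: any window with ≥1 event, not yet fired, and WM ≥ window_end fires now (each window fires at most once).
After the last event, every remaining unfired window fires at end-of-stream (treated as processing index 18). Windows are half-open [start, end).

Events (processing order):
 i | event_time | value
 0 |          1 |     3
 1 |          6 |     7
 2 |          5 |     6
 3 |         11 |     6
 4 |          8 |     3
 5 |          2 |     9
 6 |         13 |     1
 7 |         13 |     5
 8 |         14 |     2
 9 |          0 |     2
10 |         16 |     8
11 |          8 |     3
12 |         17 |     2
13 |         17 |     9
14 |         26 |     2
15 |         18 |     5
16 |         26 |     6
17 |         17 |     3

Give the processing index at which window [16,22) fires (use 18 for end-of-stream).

15

i=0 t=1 v=3: → [0,6); WM=−∞
i=1 t=6 v=7: → [6,12),[4,10),[2,8); WM=−∞
i=2 t=5 v=6: → [4,10),[2,8),[0,6); WM=−∞
i=3 t=11 v=6: → [10,16),[8,14),[6,12); WM=8; [0,6) fires=6 [2,8) fires=7
i=4 t=8 v=3: → [8,14),[6,12),[4,10); WM=8
i=5 t=2 v=9: DROP (t<8-1); WM=8
i=6 t=13 v=1: → [12,18),[10,16),[8,14); WM=8
i=7 t=13 v=5: → [12,18),[10,16),[8,14); WM=10; [4,10) fires=7
i=8 t=14 v=2: → [14,20),[12,18),[10,16); WM=10
i=9 t=0 v=2: DROP (t<10-1); WM=10
i=10 t=16 v=8: → [16,22),[14,20),[12,18); WM=10
i=11 t=8 v=3: DROP (t<10-1); WM=13; [6,12) fires=7
i=12 t=17 v=2: → [16,22),[14,20),[12,18); WM=13
i=13 t=17 v=9: → [16,22),[14,20),[12,18); WM=13
i=14 t=26 v=2: → [26,32),[24,30),[22,28); WM=13
i=15 t=18 v=5: → [18,24),[16,22),[14,20); WM=23; [8,14) fires=6 [10,16) fires=6 [12,18) fires=9 [14,20) fires=9 [16,22) fires=9
i=16 t=26 v=6: → [26,32),[24,30),[22,28); WM=23
i=17 t=17 v=3: DROP (t<23-1); WM=23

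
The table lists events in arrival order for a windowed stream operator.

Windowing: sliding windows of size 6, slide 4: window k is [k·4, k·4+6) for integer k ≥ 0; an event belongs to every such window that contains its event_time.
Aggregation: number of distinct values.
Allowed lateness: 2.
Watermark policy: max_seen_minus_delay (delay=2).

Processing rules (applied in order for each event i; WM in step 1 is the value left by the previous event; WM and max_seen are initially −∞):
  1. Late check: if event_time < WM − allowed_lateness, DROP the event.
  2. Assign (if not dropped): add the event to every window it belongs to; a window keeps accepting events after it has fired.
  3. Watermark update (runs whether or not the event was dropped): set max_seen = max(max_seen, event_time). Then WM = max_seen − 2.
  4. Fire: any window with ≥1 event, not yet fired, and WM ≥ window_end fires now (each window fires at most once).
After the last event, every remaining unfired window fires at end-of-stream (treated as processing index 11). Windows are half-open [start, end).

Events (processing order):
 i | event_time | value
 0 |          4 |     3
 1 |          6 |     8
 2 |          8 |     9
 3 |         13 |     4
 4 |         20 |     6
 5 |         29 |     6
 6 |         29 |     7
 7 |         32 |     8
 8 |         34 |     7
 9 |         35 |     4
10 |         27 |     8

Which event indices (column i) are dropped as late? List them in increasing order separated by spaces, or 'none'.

i=0 t=4 v=3: → [4,10),[0,6); WM=2
i=1 t=6 v=8: → [4,10); WM=4
i=2 t=8 v=9: → [8,14),[4,10); WM=6; [0,6) fires=1
i=3 t=13 v=4: → [12,18),[8,14); WM=11; [4,10) fires=3
i=4 t=20 v=6: → [20,26),[16,22); WM=18; [8,14) fires=2 [12,18) fires=1
i=5 t=29 v=6: → [28,34),[24,30); WM=27; [16,22) fires=1 [20,26) fires=1
i=6 t=29 v=7: → [28,34),[24,30); WM=27
i=7 t=32 v=8: → [32,38),[28,34); WM=30; [24,30) fires=2
i=8 t=34 v=7: → [32,38); WM=32
i=9 t=35 v=4: → [32,38); WM=33
i=10 t=27 v=8: DROP (t<33-2); WM=33

10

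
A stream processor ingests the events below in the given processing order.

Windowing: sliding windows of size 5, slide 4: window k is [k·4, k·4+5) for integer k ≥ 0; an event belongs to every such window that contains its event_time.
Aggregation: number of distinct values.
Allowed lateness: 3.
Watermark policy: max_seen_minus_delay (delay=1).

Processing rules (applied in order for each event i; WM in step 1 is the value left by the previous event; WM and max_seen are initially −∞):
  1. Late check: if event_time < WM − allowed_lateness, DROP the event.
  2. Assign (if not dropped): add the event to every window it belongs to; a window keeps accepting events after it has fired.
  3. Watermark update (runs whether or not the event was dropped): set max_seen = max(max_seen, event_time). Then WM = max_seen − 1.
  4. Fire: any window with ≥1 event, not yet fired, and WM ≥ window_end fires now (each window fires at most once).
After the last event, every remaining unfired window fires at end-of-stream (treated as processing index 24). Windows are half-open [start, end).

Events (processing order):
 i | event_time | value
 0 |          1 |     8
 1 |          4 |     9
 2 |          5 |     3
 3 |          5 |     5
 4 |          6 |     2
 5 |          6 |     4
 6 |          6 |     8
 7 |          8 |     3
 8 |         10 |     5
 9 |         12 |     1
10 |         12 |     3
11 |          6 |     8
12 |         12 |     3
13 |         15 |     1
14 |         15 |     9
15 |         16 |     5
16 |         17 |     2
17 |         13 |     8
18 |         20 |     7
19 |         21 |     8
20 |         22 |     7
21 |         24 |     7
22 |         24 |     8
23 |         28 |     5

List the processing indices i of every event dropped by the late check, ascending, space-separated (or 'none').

11

i=0 t=1 v=8: → [0,5); WM=0
i=1 t=4 v=9: → [4,9),[0,5); WM=3
i=2 t=5 v=3: → [4,9); WM=4
i=3 t=5 v=5: → [4,9); WM=4
i=4 t=6 v=2: → [4,9); WM=5; [0,5) fires=2
i=5 t=6 v=4: → [4,9); WM=5
i=6 t=6 v=8: → [4,9); WM=5
i=7 t=8 v=3: → [8,13),[4,9); WM=7
i=8 t=10 v=5: → [8,13); WM=9; [4,9) fires=6
i=9 t=12 v=1: → [12,17),[8,13); WM=11
i=10 t=12 v=3: → [12,17),[8,13); WM=11
i=11 t=6 v=8: DROP (t<11-3); WM=11
i=12 t=12 v=3: → [12,17),[8,13); WM=11
i=13 t=15 v=1: → [12,17); WM=14; [8,13) fires=3
i=14 t=15 v=9: → [12,17); WM=14
i=15 t=16 v=5: → [16,21),[12,17); WM=15
i=16 t=17 v=2: → [16,21); WM=16
i=17 t=13 v=8: → [12,17); WM=16
i=18 t=20 v=7: → [20,25),[16,21); WM=19; [12,17) fires=5
i=19 t=21 v=8: → [20,25); WM=20
i=20 t=22 v=7: → [20,25); WM=21; [16,21) fires=3
i=21 t=24 v=7: → [24,29),[20,25); WM=23
i=22 t=24 v=8: → [24,29),[20,25); WM=23
i=23 t=28 v=5: → [28,33),[24,29); WM=27; [20,25) fires=2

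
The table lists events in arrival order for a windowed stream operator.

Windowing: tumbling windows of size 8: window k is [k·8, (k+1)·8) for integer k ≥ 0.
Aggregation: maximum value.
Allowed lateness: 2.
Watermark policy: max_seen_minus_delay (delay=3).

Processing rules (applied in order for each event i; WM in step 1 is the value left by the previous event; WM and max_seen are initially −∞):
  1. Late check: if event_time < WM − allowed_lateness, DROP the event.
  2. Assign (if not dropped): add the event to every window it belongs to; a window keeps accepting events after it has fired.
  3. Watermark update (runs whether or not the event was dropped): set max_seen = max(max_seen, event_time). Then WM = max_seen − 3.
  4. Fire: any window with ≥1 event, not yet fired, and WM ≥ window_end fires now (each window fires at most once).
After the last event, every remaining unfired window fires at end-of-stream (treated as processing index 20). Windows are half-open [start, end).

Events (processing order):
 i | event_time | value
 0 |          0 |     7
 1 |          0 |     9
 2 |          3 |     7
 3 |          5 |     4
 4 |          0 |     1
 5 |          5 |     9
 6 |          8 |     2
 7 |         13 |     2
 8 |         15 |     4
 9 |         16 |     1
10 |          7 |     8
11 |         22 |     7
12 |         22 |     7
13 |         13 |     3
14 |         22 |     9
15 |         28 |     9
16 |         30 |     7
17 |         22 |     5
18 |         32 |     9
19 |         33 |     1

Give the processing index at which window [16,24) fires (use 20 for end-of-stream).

i=0 t=0 v=7: → [0,8); WM=-3
i=1 t=0 v=9: → [0,8); WM=-3
i=2 t=3 v=7: → [0,8); WM=0
i=3 t=5 v=4: → [0,8); WM=2
i=4 t=0 v=1: → [0,8); WM=2
i=5 t=5 v=9: → [0,8); WM=2
i=6 t=8 v=2: → [8,16); WM=5
i=7 t=13 v=2: → [8,16); WM=10; [0,8) fires=9
i=8 t=15 v=4: → [8,16); WM=12
i=9 t=16 v=1: → [16,24); WM=13
i=10 t=7 v=8: DROP (t<13-2); WM=13
i=11 t=22 v=7: → [16,24); WM=19; [8,16) fires=4
i=12 t=22 v=7: → [16,24); WM=19
i=13 t=13 v=3: DROP (t<19-2); WM=19
i=14 t=22 v=9: → [16,24); WM=19
i=15 t=28 v=9: → [24,32); WM=25; [16,24) fires=9
i=16 t=30 v=7: → [24,32); WM=27
i=17 t=22 v=5: DROP (t<27-2); WM=27
i=18 t=32 v=9: → [32,40); WM=29
i=19 t=33 v=1: → [32,40); WM=30

15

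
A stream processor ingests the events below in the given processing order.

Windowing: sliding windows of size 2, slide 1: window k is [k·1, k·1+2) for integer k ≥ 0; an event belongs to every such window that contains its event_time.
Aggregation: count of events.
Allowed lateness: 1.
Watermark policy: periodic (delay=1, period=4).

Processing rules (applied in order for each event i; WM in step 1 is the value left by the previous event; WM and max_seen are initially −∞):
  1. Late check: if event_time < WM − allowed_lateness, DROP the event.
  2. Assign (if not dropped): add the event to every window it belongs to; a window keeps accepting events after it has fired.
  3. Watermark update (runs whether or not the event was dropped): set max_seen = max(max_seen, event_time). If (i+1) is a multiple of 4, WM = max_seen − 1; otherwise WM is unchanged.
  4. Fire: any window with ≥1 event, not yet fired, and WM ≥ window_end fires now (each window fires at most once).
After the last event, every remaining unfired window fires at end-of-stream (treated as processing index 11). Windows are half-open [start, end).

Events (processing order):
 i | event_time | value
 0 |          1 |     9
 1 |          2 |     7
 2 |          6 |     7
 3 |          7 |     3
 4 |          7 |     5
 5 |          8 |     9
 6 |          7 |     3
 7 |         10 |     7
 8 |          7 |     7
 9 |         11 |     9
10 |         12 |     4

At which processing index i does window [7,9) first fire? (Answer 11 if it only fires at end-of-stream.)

i=0 t=1 v=9: → [1,3),[0,2); WM=−∞
i=1 t=2 v=7: → [2,4),[1,3); WM=−∞
i=2 t=6 v=7: → [6,8),[5,7); WM=−∞
i=3 t=7 v=3: → [7,9),[6,8); WM=6; [0,2) fires=1 [1,3) fires=2 [2,4) fires=1
i=4 t=7 v=5: → [7,9),[6,8); WM=6
i=5 t=8 v=9: → [8,10),[7,9); WM=6
i=6 t=7 v=3: → [7,9),[6,8); WM=6
i=7 t=10 v=7: → [10,12),[9,11); WM=9; [5,7) fires=1 [6,8) fires=4 [7,9) fires=4
i=8 t=7 v=7: DROP (t<9-1); WM=9
i=9 t=11 v=9: → [11,13),[10,12); WM=9
i=10 t=12 v=4: → [12,14),[11,13); WM=9

7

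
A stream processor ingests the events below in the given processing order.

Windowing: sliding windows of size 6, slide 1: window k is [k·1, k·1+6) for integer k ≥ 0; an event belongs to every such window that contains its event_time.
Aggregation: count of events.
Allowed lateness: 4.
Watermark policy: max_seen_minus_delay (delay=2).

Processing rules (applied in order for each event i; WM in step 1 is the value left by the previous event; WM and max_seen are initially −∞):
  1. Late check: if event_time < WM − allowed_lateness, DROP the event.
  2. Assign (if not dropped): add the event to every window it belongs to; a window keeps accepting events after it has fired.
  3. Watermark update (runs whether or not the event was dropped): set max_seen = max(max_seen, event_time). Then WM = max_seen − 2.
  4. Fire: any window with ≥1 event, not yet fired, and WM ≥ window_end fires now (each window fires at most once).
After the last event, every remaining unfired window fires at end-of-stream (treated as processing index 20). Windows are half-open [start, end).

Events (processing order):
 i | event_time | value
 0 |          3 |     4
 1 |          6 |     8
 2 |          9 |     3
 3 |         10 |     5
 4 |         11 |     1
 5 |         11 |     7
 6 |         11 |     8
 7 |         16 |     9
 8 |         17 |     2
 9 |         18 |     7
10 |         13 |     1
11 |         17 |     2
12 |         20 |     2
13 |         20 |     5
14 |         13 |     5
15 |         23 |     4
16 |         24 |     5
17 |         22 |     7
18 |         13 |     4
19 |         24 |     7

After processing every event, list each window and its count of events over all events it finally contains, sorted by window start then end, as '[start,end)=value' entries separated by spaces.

[0,6)=1 [1,7)=2 [2,8)=2 [3,9)=2 [4,10)=2 [5,11)=3 [6,12)=6 [7,13)=5 [8,14)=6 [9,15)=6 [10,16)=5 [11,17)=5 [12,18)=4 [13,19)=5 [14,20)=4 [15,21)=6 [16,22)=6 [17,23)=6 [18,24)=5 [19,25)=6 [20,26)=6 [21,27)=4 [22,28)=4 [23,29)=3 [24,30)=2

i=0 t=3 v=4: → [3,9),[2,8),[1,7),[0,6); WM=1
i=1 t=6 v=8: → [6,12),[5,11),[4,10),[3,9),[2,8),[1,7); WM=4
i=2 t=9 v=3: → [9,15),[8,14),[7,13),[6,12),[5,11),[4,10); WM=7; [0,6) fires=1 [1,7) fires=2
i=3 t=10 v=5: → [10,16),[9,15),[8,14),[7,13),[6,12),[5,11); WM=8; [2,8) fires=2
i=4 t=11 v=1: → [11,17),[10,16),[9,15),[8,14),[7,13),[6,12); WM=9; [3,9) fires=2
i=5 t=11 v=7: → [11,17),[10,16),[9,15),[8,14),[7,13),[6,12); WM=9
i=6 t=11 v=8: → [11,17),[10,16),[9,15),[8,14),[7,13),[6,12); WM=9
i=7 t=16 v=9: → [16,22),[15,21),[14,20),[13,19),[12,18),[11,17); WM=14; [4,10) fires=2 [5,11) fires=3 [6,12) fires=6 [7,13) fires=5 [8,14) fires=5
i=8 t=17 v=2: → [17,23),[16,22),[15,21),[14,20),[13,19),[12,18); WM=15; [9,15) fires=5
i=9 t=18 v=7: → [18,24),[17,23),[16,22),[15,21),[14,20),[13,19); WM=16; [10,16) fires=4
i=10 t=13 v=1: → [13,19),[12,18),[11,17),[10,16),[9,15),[8,14); WM=16
i=11 t=17 v=2: → [17,23),[16,22),[15,21),[14,20),[13,19),[12,18); WM=16
i=12 t=20 v=2: → [20,26),[19,25),[18,24),[17,23),[16,22),[15,21); WM=18; [11,17) fires=5 [12,18) fires=4
i=13 t=20 v=5: → [20,26),[19,25),[18,24),[17,23),[16,22),[15,21); WM=18
i=14 t=13 v=5: DROP (t<18-4); WM=18
i=15 t=23 v=4: → [23,29),[22,28),[21,27),[20,26),[19,25),[18,24); WM=21; [13,19) fires=5 [14,20) fires=4 [15,21) fires=6
i=16 t=24 v=5: → [24,30),[23,29),[22,28),[21,27),[20,26),[19,25); WM=22; [16,22) fires=6
i=17 t=22 v=7: → [22,28),[21,27),[20,26),[19,25),[18,24),[17,23); WM=22
i=18 t=13 v=4: DROP (t<22-4); WM=22
i=19 t=24 v=7: → [24,30),[23,29),[22,28),[21,27),[20,26),[19,25); WM=22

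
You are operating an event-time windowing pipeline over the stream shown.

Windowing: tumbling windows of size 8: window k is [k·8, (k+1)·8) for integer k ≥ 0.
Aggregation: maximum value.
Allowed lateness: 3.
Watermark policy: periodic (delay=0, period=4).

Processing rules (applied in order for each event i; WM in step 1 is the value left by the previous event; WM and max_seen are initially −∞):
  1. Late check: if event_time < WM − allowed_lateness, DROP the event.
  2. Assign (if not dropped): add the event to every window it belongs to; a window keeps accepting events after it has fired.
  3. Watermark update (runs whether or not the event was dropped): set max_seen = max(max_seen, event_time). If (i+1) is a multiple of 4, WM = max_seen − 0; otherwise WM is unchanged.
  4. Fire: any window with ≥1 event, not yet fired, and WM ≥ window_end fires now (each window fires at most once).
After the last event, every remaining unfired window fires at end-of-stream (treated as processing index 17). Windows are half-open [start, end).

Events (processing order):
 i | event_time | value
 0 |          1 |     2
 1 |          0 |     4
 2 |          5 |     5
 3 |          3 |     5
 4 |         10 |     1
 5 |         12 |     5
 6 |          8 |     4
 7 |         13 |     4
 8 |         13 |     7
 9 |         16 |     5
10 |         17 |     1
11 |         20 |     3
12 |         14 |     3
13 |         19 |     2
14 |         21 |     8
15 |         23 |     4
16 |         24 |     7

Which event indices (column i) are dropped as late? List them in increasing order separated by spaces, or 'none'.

12

i=0 t=1 v=2: → [0,8); WM=−∞
i=1 t=0 v=4: → [0,8); WM=−∞
i=2 t=5 v=5: → [0,8); WM=−∞
i=3 t=3 v=5: → [0,8); WM=5
i=4 t=10 v=1: → [8,16); WM=5
i=5 t=12 v=5: → [8,16); WM=5
i=6 t=8 v=4: → [8,16); WM=5
i=7 t=13 v=4: → [8,16); WM=13; [0,8) fires=5
i=8 t=13 v=7: → [8,16); WM=13
i=9 t=16 v=5: → [16,24); WM=13
i=10 t=17 v=1: → [16,24); WM=13
i=11 t=20 v=3: → [16,24); WM=20; [8,16) fires=7
i=12 t=14 v=3: DROP (t<20-3); WM=20
i=13 t=19 v=2: → [16,24); WM=20
i=14 t=21 v=8: → [16,24); WM=20
i=15 t=23 v=4: → [16,24); WM=23
i=16 t=24 v=7: → [24,32); WM=23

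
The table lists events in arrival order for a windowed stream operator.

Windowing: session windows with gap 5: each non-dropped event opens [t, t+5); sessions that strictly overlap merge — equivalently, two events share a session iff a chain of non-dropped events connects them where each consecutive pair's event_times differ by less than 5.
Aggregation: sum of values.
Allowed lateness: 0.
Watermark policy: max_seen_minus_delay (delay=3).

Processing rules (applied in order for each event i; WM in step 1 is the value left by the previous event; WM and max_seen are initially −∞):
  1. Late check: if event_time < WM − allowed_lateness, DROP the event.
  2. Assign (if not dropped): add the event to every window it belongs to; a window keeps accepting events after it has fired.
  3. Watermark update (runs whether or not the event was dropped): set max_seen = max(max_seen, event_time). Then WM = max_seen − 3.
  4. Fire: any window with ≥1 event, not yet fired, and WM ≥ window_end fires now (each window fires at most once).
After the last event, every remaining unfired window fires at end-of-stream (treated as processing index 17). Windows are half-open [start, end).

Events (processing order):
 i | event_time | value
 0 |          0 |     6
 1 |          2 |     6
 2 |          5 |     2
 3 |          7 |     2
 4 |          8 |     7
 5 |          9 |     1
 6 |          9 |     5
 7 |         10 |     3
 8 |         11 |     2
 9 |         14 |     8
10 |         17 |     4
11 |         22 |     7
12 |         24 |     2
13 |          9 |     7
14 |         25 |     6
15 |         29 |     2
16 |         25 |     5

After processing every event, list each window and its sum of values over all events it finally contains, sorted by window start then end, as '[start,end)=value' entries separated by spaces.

[0,22)=46 [22,34)=17

i=0 t=0 v=6: → [0,5); WM=-3
i=1 t=2 v=6: → [0,7); WM=-1
i=2 t=5 v=2: → [0,10); WM=2
i=3 t=7 v=2: → [0,12); WM=4
i=4 t=8 v=7: → [0,13); WM=5
i=5 t=9 v=1: → [0,14); WM=6
i=6 t=9 v=5: → [0,14); WM=6
i=7 t=10 v=3: → [0,15); WM=7
i=8 t=11 v=2: → [0,16); WM=8
i=9 t=14 v=8: → [0,19); WM=11
i=10 t=17 v=4: → [0,22); WM=14
i=11 t=22 v=7: → [22,27); WM=19
i=12 t=24 v=2: → [22,29); WM=21
i=13 t=9 v=7: DROP (t<21-0); WM=21
i=14 t=25 v=6: → [22,30); WM=22
i=15 t=29 v=2: → [22,34); WM=26
i=16 t=25 v=5: DROP (t<26-0); WM=26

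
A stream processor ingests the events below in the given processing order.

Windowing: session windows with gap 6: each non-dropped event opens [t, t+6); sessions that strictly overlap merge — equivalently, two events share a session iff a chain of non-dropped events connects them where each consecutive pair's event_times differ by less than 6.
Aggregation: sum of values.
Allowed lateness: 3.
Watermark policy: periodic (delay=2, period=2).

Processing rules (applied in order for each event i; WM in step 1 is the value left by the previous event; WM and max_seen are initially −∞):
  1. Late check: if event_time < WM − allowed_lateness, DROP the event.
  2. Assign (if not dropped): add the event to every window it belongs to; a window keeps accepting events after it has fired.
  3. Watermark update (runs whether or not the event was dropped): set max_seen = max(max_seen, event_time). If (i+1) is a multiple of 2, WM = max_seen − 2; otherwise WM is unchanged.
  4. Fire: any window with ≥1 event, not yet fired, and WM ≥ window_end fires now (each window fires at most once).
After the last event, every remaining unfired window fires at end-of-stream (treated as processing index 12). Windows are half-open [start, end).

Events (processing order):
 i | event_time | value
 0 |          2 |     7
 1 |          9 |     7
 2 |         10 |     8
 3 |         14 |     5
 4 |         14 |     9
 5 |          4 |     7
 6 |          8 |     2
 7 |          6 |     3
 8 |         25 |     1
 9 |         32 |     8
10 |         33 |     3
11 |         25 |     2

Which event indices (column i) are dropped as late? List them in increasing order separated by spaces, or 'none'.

i=0 t=2 v=7: → [2,8); WM=−∞
i=1 t=9 v=7: → [9,15); WM=7
i=2 t=10 v=8: → [9,16); WM=7
i=3 t=14 v=5: → [9,20); WM=12
i=4 t=14 v=9: → [9,20); WM=12
i=5 t=4 v=7: DROP (t<12-3); WM=12
i=6 t=8 v=2: DROP (t<12-3); WM=12
i=7 t=6 v=3: DROP (t<12-3); WM=12
i=8 t=25 v=1: → [25,31); WM=12
i=9 t=32 v=8: → [32,38); WM=30
i=10 t=33 v=3: → [32,39); WM=30
i=11 t=25 v=2: DROP (t<30-3); WM=31

5 6 7 11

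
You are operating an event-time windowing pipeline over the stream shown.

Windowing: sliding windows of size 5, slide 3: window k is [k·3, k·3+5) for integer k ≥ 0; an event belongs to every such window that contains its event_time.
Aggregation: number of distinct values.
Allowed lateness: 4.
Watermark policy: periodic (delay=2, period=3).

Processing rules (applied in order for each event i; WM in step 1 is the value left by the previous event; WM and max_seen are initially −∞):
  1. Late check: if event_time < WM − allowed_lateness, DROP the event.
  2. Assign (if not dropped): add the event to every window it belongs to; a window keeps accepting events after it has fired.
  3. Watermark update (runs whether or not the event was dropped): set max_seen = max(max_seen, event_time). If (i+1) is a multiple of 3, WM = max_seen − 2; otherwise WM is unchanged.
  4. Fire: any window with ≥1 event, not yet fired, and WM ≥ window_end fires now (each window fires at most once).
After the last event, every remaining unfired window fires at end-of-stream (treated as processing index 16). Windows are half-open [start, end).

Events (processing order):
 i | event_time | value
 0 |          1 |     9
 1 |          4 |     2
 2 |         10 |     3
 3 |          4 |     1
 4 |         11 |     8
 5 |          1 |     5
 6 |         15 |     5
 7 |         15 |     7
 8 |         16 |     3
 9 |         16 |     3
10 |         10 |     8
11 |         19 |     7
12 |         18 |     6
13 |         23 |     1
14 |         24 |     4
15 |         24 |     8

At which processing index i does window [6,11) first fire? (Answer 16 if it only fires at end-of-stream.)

8

i=0 t=1 v=9: → [0,5); WM=−∞
i=1 t=4 v=2: → [3,8),[0,5); WM=−∞
i=2 t=10 v=3: → [9,14),[6,11); WM=8; [0,5) fires=2 [3,8) fires=1
i=3 t=4 v=1: → [3,8),[0,5); WM=8
i=4 t=11 v=8: → [9,14); WM=8
i=5 t=1 v=5: DROP (t<8-4); WM=9
i=6 t=15 v=5: → [15,20),[12,17); WM=9
i=7 t=15 v=7: → [15,20),[12,17); WM=9
i=8 t=16 v=3: → [15,20),[12,17); WM=14; [6,11) fires=1 [9,14) fires=2
i=9 t=16 v=3: → [15,20),[12,17); WM=14
i=10 t=10 v=8: → [9,14),[6,11); WM=14
i=11 t=19 v=7: → [18,23),[15,20); WM=17; [12,17) fires=3
i=12 t=18 v=6: → [18,23),[15,20); WM=17
i=13 t=23 v=1: → [21,26); WM=17
i=14 t=24 v=4: → [24,29),[21,26); WM=22; [15,20) fires=4
i=15 t=24 v=8: → [24,29),[21,26); WM=22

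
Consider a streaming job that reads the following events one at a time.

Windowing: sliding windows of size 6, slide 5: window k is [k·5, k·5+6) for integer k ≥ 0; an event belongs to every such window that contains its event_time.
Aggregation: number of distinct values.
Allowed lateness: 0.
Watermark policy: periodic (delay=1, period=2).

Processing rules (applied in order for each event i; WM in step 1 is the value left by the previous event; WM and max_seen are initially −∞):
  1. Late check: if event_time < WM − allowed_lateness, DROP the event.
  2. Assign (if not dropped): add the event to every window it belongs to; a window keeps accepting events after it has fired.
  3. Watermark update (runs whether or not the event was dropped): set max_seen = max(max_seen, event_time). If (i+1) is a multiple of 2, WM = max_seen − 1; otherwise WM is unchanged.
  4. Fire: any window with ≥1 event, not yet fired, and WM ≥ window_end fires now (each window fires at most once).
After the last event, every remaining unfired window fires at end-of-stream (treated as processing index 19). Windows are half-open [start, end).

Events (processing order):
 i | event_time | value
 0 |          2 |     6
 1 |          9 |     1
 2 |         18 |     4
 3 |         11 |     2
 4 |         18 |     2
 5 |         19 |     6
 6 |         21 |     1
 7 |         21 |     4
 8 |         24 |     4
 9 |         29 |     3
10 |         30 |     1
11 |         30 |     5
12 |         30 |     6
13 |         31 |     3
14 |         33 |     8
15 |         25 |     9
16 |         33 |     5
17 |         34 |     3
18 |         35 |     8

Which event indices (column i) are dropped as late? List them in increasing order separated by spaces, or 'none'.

15

i=0 t=2 v=6: → [0,6); WM=−∞
i=1 t=9 v=1: → [5,11); WM=8; [0,6) fires=1
i=2 t=18 v=4: → [15,21); WM=8
i=3 t=11 v=2: → [10,16); WM=17; [5,11) fires=1 [10,16) fires=1
i=4 t=18 v=2: → [15,21); WM=17
i=5 t=19 v=6: → [15,21); WM=18
i=6 t=21 v=1: → [20,26); WM=18
i=7 t=21 v=4: → [20,26); WM=20
i=8 t=24 v=4: → [20,26); WM=20
i=9 t=29 v=3: → [25,31); WM=28; [15,21) fires=3 [20,26) fires=2
i=10 t=30 v=1: → [30,36),[25,31); WM=28
i=11 t=30 v=5: → [30,36),[25,31); WM=29
i=12 t=30 v=6: → [30,36),[25,31); WM=29
i=13 t=31 v=3: → [30,36); WM=30
i=14 t=33 v=8: → [30,36); WM=30
i=15 t=25 v=9: DROP (t<30-0); WM=32; [25,31) fires=4
i=16 t=33 v=5: → [30,36); WM=32
i=17 t=34 v=3: → [30,36); WM=33
i=18 t=35 v=8: → [35,41),[30,36); WM=33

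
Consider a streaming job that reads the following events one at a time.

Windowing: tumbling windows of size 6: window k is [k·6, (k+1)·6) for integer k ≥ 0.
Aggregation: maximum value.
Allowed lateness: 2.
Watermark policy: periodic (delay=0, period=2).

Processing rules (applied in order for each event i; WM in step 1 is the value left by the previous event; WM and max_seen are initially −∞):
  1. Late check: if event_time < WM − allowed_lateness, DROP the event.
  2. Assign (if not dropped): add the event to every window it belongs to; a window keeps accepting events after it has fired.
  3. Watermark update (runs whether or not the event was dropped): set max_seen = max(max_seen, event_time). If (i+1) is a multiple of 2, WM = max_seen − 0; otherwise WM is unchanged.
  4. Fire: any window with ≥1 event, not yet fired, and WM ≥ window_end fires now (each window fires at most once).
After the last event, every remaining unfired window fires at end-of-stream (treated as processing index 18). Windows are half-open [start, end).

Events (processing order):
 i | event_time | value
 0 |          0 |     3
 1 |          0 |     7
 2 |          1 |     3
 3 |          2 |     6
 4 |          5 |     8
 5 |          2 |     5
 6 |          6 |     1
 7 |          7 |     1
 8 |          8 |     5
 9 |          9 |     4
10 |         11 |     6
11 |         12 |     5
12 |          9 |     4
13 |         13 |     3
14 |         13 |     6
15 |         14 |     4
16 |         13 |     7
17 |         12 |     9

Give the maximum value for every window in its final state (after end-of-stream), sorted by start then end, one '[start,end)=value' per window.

i=0 t=0 v=3: → [0,6); WM=−∞
i=1 t=0 v=7: → [0,6); WM=0
i=2 t=1 v=3: → [0,6); WM=0
i=3 t=2 v=6: → [0,6); WM=2
i=4 t=5 v=8: → [0,6); WM=2
i=5 t=2 v=5: → [0,6); WM=5
i=6 t=6 v=1: → [6,12); WM=5
i=7 t=7 v=1: → [6,12); WM=7; [0,6) fires=8
i=8 t=8 v=5: → [6,12); WM=7
i=9 t=9 v=4: → [6,12); WM=9
i=10 t=11 v=6: → [6,12); WM=9
i=11 t=12 v=5: → [12,18); WM=12; [6,12) fires=6
i=12 t=9 v=4: DROP (t<12-2); WM=12
i=13 t=13 v=3: → [12,18); WM=13
i=14 t=13 v=6: → [12,18); WM=13
i=15 t=14 v=4: → [12,18); WM=14
i=16 t=13 v=7: → [12,18); WM=14
i=17 t=12 v=9: → [12,18); WM=14

[0,6)=8 [6,12)=6 [12,18)=9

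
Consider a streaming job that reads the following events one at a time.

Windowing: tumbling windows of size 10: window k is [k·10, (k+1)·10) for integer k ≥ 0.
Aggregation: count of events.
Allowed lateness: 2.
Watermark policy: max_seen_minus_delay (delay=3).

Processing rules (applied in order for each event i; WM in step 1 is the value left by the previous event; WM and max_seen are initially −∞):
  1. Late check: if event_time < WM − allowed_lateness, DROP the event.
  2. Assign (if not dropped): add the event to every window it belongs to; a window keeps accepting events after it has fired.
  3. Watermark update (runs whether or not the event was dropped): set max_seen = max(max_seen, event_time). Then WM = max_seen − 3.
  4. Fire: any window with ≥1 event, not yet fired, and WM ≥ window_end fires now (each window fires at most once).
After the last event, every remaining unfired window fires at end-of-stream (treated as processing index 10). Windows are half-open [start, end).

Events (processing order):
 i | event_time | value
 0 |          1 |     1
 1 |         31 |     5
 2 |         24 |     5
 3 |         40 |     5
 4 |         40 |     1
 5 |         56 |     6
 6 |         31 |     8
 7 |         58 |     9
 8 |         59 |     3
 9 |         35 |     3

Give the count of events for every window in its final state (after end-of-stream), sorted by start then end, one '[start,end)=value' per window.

i=0 t=1 v=1: → [0,10); WM=-2
i=1 t=31 v=5: → [30,40); WM=28; [0,10) fires=1
i=2 t=24 v=5: DROP (t<28-2); WM=28
i=3 t=40 v=5: → [40,50); WM=37
i=4 t=40 v=1: → [40,50); WM=37
i=5 t=56 v=6: → [50,60); WM=53; [30,40) fires=1 [40,50) fires=2
i=6 t=31 v=8: DROP (t<53-2); WM=53
i=7 t=58 v=9: → [50,60); WM=55
i=8 t=59 v=3: → [50,60); WM=56
i=9 t=35 v=3: DROP (t<56-2); WM=56

[0,10)=1 [30,40)=1 [40,50)=2 [50,60)=3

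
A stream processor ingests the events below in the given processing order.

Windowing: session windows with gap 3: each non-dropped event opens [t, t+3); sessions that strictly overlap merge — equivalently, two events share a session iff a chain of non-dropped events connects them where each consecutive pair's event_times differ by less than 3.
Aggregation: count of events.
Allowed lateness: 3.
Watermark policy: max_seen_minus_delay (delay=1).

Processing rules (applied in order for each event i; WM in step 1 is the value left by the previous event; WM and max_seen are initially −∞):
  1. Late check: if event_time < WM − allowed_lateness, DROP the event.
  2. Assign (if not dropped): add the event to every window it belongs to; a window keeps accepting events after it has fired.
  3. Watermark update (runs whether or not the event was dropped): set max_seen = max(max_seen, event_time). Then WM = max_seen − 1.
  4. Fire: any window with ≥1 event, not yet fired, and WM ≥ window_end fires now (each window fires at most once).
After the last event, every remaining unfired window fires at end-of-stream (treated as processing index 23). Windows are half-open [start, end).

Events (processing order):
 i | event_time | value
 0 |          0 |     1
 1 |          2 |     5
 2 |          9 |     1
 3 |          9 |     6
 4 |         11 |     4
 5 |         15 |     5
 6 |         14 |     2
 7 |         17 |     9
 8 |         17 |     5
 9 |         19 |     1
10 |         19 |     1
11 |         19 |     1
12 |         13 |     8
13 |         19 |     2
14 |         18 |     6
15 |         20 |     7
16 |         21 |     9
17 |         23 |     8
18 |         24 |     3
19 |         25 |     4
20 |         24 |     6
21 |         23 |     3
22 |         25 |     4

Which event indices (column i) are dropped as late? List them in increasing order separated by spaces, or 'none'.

i=0 t=0 v=1: → [0,3); WM=-1
i=1 t=2 v=5: → [0,5); WM=1
i=2 t=9 v=1: → [9,12); WM=8
i=3 t=9 v=6: → [9,12); WM=8
i=4 t=11 v=4: → [9,14); WM=10
i=5 t=15 v=5: → [15,18); WM=14
i=6 t=14 v=2: → [14,18); WM=14
i=7 t=17 v=9: → [14,20); WM=16
i=8 t=17 v=5: → [14,20); WM=16
i=9 t=19 v=1: → [14,22); WM=18
i=10 t=19 v=1: → [14,22); WM=18
i=11 t=19 v=1: → [14,22); WM=18
i=12 t=13 v=8: DROP (t<18-3); WM=18
i=13 t=19 v=2: → [14,22); WM=18
i=14 t=18 v=6: → [14,22); WM=18
i=15 t=20 v=7: → [14,23); WM=19
i=16 t=21 v=9: → [14,24); WM=20
i=17 t=23 v=8: → [14,26); WM=22
i=18 t=24 v=3: → [14,27); WM=23
i=19 t=25 v=4: → [14,28); WM=24
i=20 t=24 v=6: → [14,28); WM=24
i=21 t=23 v=3: → [14,28); WM=24
i=22 t=25 v=4: → [14,28); WM=24

12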